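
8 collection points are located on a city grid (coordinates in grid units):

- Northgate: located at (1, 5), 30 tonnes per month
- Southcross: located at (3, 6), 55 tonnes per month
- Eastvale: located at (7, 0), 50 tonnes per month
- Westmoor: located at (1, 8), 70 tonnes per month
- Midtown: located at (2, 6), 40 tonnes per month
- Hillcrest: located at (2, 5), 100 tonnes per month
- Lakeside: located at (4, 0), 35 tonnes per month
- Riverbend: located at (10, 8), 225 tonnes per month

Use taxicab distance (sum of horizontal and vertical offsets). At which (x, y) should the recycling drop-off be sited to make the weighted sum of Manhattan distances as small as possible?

Manhattan distance separates: Σwᵢ(|x−xᵢ|+|y−yᵢ|) = Σwᵢ|x−xᵢ| + Σwᵢ|y−yᵢ|, so x and y are optimised independently as 1-D weighted medians.
Total weight W = 605; half = 302.5.
x-coordinate, sorted with cumulative weight:
  x=1 (Northgate, w=30) cum 30
  x=1 (Westmoor, w=70) cum 100
  x=2 (Midtown, w=40) cum 140
  x=2 (Hillcrest, w=100) cum 240
  x=3 (Southcross, w=55) cum 295
  x=4 (Lakeside, w=35) cum 330  ← median
  x=7 (Eastvale, w=50) cum 380
  x=10 (Riverbend, w=225) cum 605
⇒ x* = 4
y-coordinate, sorted with cumulative weight:
  y=0 (Eastvale, w=50) cum 50
  y=0 (Lakeside, w=35) cum 85
  y=5 (Northgate, w=30) cum 115
  y=5 (Hillcrest, w=100) cum 215
  y=6 (Southcross, w=55) cum 270
  y=6 (Midtown, w=40) cum 310  ← median
  y=8 (Westmoor, w=70) cum 380
  y=8 (Riverbend, w=225) cum 605
⇒ y* = 6

(4, 6)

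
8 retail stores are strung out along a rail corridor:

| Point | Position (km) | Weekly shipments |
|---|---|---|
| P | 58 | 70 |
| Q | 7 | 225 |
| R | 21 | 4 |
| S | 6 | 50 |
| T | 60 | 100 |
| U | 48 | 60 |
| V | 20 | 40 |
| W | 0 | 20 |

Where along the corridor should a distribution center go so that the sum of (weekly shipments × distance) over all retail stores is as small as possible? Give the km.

For a sum of weighted absolute distances on a line, the optimum is the weighted median (not the mean). Total weight W = 569; half-weight = 284.5.
Sort by position and accumulate weight:
  km 0 (W, w=20) → cum 20
  km 6 (S, w=50) → cum 70
  km 7 (Q, w=225) → cum 295  ≥ 284.5 → median here
  km 20 (V, w=40) → cum 335
  km 21 (R, w=4) → cum 339
  km 48 (U, w=60) → cum 399
  km 58 (P, w=70) → cum 469
  km 60 (T, w=100) → cum 569
Optimal location: km 7.

x = 7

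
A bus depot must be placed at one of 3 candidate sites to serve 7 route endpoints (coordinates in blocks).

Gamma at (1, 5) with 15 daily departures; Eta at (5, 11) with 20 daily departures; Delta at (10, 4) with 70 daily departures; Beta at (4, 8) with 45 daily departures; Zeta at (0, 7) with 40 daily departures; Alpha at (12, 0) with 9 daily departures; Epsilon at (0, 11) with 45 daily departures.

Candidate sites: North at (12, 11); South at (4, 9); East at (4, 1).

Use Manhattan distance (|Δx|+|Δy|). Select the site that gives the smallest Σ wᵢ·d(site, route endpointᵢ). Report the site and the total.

South, total 1643 blocks

Total weighted distance at each candidate:
  North (12, 11): total = 2799
  South (4, 9): total = 1643
  East (4, 1): total = 2381
Minimum is at South with total 1643 blocks.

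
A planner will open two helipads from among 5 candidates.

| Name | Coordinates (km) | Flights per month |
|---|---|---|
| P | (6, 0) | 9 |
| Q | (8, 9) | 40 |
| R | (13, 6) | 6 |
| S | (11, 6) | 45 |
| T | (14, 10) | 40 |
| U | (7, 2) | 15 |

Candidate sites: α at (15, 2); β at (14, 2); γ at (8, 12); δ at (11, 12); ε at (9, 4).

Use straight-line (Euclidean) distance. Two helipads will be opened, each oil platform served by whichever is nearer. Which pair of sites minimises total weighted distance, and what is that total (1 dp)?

Evaluate every pair (each demand assigned to the nearer of the two):
  {δ, ε}: total = 555.5
  {γ, ε}: total = 614.5
  {β, δ}: total = 742.9
  {β, ε}: total = 755.8
  {α, ε}: total = 757.9
  {α, δ}: total = 798.3
  {β, γ}: total = 801.9
  {γ, δ}: total = 832.4
  {α, γ}: total = 857.3
  {α, β}: total = 1117.7
Best pair: {δ, ε} with total 555.5.

{δ, ε}, total 555.5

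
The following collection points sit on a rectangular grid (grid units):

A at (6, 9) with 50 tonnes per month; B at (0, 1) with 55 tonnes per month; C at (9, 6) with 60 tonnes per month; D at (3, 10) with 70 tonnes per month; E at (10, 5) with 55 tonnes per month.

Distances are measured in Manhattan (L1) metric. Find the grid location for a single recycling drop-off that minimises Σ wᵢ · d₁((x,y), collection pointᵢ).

(6, 6)

Manhattan distance separates: Σwᵢ(|x−xᵢ|+|y−yᵢ|) = Σwᵢ|x−xᵢ| + Σwᵢ|y−yᵢ|, so x and y are optimised independently as 1-D weighted medians.
Total weight W = 290; half = 145.
x-coordinate, sorted with cumulative weight:
  x=0 (B, w=55) cum 55
  x=3 (D, w=70) cum 125
  x=6 (A, w=50) cum 175  ← median
  x=9 (C, w=60) cum 235
  x=10 (E, w=55) cum 290
⇒ x* = 6
y-coordinate, sorted with cumulative weight:
  y=1 (B, w=55) cum 55
  y=5 (E, w=55) cum 110
  y=6 (C, w=60) cum 170  ← median
  y=9 (A, w=50) cum 220
  y=10 (D, w=70) cum 290
⇒ y* = 6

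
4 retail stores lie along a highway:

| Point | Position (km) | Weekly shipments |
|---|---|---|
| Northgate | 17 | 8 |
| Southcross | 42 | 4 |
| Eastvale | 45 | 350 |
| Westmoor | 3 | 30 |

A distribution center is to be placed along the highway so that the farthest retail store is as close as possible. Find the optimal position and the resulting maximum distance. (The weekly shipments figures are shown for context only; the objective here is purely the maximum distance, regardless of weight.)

location 24, max distance 21

The 1-center on a line is the midpoint of the two extreme points: leftmost at 3, rightmost at 45.
Optimal location = (3 + 45)/2 = 24; maximum distance = (45 − 3)/2 = 21.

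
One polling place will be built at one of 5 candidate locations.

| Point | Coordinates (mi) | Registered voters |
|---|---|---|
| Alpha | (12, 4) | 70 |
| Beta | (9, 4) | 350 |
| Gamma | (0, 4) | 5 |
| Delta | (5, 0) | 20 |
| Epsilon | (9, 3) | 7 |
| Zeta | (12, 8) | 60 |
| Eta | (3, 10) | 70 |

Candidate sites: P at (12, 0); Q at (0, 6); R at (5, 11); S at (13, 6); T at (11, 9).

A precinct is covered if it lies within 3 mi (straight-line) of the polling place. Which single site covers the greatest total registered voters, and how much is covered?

S, covering 130

Coverage radius r = 3 mi; a point is covered iff (Δx)²+(Δy)² ≤ 3² = 9.
  P (12, 0): covers {none} → 0
  Q (0, 6): covers {Gamma} → 5
  R (5, 11): covers {Eta} → 70
  S (13, 6): covers {Alpha, Zeta} → 130
  T (11, 9): covers {Zeta} → 60
Maximum coverage at S: 130 registered voters.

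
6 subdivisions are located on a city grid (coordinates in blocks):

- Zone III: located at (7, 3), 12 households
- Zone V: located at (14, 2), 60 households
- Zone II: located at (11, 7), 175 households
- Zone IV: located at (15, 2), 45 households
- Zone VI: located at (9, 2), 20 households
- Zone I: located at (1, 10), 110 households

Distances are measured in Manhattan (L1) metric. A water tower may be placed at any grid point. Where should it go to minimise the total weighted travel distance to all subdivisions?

Manhattan distance separates: Σwᵢ(|x−xᵢ|+|y−yᵢ|) = Σwᵢ|x−xᵢ| + Σwᵢ|y−yᵢ|, so x and y are optimised independently as 1-D weighted medians.
Total weight W = 422; half = 211.
x-coordinate, sorted with cumulative weight:
  x=1 (Zone I, w=110) cum 110
  x=7 (Zone III, w=12) cum 122
  x=9 (Zone VI, w=20) cum 142
  x=11 (Zone II, w=175) cum 317  ← median
  x=14 (Zone V, w=60) cum 377
  x=15 (Zone IV, w=45) cum 422
⇒ x* = 11
y-coordinate, sorted with cumulative weight:
  y=2 (Zone V, w=60) cum 60
  y=2 (Zone IV, w=45) cum 105
  y=2 (Zone VI, w=20) cum 125
  y=3 (Zone III, w=12) cum 137
  y=7 (Zone II, w=175) cum 312  ← median
  y=10 (Zone I, w=110) cum 422
⇒ y* = 7

(11, 7)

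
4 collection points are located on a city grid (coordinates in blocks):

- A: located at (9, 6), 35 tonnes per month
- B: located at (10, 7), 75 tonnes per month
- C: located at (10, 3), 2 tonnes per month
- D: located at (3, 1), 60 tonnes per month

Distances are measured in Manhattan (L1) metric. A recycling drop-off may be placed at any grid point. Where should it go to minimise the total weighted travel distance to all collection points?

(9, 6)

Manhattan distance separates: Σwᵢ(|x−xᵢ|+|y−yᵢ|) = Σwᵢ|x−xᵢ| + Σwᵢ|y−yᵢ|, so x and y are optimised independently as 1-D weighted medians.
Total weight W = 172; half = 86.
x-coordinate, sorted with cumulative weight:
  x=3 (D, w=60) cum 60
  x=9 (A, w=35) cum 95  ← median
  x=10 (B, w=75) cum 170
  x=10 (C, w=2) cum 172
⇒ x* = 9
y-coordinate, sorted with cumulative weight:
  y=1 (D, w=60) cum 60
  y=3 (C, w=2) cum 62
  y=6 (A, w=35) cum 97  ← median
  y=7 (B, w=75) cum 172
⇒ y* = 6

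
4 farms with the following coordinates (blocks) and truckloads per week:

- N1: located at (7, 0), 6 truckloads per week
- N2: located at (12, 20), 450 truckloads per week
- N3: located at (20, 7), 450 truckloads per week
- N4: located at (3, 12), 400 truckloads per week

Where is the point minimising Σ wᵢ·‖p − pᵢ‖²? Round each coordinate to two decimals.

(11.98, 12.98)

The minimiser of Σwᵢ‖p−pᵢ‖² is the weighted centroid p* = (Σwᵢpᵢ)/(Σwᵢ).
Σwᵢ = 1306.
Σwᵢxᵢ = 6·7 + 450·12 + 450·20 + 400·3 = 15642.
Σwᵢyᵢ = 6·0 + 450·20 + 450·7 + 400·12 = 16950.
x* = 15642/1306 = 11.98, y* = 16950/1306 = 12.98.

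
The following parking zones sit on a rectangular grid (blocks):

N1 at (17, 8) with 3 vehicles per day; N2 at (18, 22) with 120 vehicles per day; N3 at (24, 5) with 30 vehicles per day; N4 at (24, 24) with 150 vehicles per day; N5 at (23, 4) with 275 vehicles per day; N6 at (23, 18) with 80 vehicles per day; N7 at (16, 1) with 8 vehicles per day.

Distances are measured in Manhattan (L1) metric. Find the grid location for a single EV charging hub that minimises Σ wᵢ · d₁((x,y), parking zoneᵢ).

Manhattan distance separates: Σwᵢ(|x−xᵢ|+|y−yᵢ|) = Σwᵢ|x−xᵢ| + Σwᵢ|y−yᵢ|, so x and y are optimised independently as 1-D weighted medians.
Total weight W = 666; half = 333.
x-coordinate, sorted with cumulative weight:
  x=16 (N7, w=8) cum 8
  x=17 (N1, w=3) cum 11
  x=18 (N2, w=120) cum 131
  x=23 (N5, w=275) cum 406  ← median
  x=23 (N6, w=80) cum 486
  x=24 (N3, w=30) cum 516
  x=24 (N4, w=150) cum 666
⇒ x* = 23
y-coordinate, sorted with cumulative weight:
  y=1 (N7, w=8) cum 8
  y=4 (N5, w=275) cum 283
  y=5 (N3, w=30) cum 313
  y=8 (N1, w=3) cum 316
  y=18 (N6, w=80) cum 396  ← median
  y=22 (N2, w=120) cum 516
  y=24 (N4, w=150) cum 666
⇒ y* = 18

(23, 18)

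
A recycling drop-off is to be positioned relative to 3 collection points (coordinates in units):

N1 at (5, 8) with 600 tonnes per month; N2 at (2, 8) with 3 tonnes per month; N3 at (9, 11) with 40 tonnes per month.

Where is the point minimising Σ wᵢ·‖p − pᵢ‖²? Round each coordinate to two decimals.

The minimiser of Σwᵢ‖p−pᵢ‖² is the weighted centroid p* = (Σwᵢpᵢ)/(Σwᵢ).
Σwᵢ = 643.
Σwᵢxᵢ = 600·5 + 3·2 + 40·9 = 3366.
Σwᵢyᵢ = 600·8 + 3·8 + 40·11 = 5264.
x* = 3366/643 = 5.23, y* = 5264/643 = 8.19.

(5.23, 8.19)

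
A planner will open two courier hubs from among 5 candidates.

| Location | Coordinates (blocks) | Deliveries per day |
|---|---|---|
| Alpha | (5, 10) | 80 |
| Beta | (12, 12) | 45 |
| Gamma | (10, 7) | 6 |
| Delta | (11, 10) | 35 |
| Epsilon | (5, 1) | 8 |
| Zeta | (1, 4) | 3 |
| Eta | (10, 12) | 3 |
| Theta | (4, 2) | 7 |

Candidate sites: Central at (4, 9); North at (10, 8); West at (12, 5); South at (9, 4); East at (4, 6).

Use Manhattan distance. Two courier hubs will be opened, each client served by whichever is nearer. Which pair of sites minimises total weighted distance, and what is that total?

{Central, North}, total 698

Evaluate every pair (each demand assigned to the nearer of the two):
  {Central, North}: total = 698
  {Central, West}: total = 881
  {North, East}: total = 884
  {West, East}: total = 1067
  {North, South}: total = 1082
  {Central, East}: total = 1095
  {Central, South}: total = 1115
  {North, West}: total = 1154
  {South, East}: total = 1317
  {West, South}: total = 1505
Best pair: {Central, North} with total 698.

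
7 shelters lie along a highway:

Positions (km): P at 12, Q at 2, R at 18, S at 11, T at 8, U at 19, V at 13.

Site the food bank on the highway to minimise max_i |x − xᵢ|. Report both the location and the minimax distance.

The 1-center on a line is the midpoint of the two extreme points: leftmost at 2, rightmost at 19.
Optimal location = (2 + 19)/2 = 10.5; maximum distance = (19 − 2)/2 = 8.5.

location 10.5, max distance 8.5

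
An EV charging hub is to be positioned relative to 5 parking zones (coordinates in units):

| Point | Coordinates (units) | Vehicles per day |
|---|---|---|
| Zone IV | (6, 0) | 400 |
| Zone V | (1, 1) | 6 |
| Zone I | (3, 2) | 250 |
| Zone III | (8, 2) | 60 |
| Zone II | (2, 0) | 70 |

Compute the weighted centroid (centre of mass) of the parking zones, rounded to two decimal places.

(4.80, 0.80)

The minimiser of Σwᵢ‖p−pᵢ‖² is the weighted centroid p* = (Σwᵢpᵢ)/(Σwᵢ).
Σwᵢ = 786.
Σwᵢxᵢ = 400·6 + 6·1 + 250·3 + 60·8 + 70·2 = 3776.
Σwᵢyᵢ = 400·0 + 6·1 + 250·2 + 60·2 + 70·0 = 626.
x* = 3776/786 = 4.80, y* = 626/786 = 0.80.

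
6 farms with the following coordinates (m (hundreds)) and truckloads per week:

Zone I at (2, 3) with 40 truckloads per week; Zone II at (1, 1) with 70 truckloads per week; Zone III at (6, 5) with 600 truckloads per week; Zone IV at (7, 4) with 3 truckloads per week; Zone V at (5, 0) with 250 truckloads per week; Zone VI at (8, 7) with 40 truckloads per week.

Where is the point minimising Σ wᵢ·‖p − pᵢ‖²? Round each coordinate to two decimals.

The minimiser of Σwᵢ‖p−pᵢ‖² is the weighted centroid p* = (Σwᵢpᵢ)/(Σwᵢ).
Σwᵢ = 1003.
Σwᵢxᵢ = 40·2 + 70·1 + 600·6 + 3·7 + 250·5 + 40·8 = 5341.
Σwᵢyᵢ = 40·3 + 70·1 + 600·5 + 3·4 + 250·0 + 40·7 = 3482.
x* = 5341/1003 = 5.33, y* = 3482/1003 = 3.47.

(5.33, 3.47)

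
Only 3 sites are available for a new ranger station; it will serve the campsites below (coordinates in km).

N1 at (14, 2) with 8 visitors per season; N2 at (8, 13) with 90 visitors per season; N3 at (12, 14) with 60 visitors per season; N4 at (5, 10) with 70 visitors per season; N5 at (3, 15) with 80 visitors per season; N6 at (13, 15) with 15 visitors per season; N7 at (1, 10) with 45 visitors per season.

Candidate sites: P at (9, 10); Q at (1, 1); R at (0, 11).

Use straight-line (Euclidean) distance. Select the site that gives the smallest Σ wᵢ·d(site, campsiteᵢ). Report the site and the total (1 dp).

Total weighted distance at each candidate:
  P (9, 10): total = 2020.9
  Q (1, 1): total = 4878.8
  R (0, 11): total = 2642.1
Minimum is at P with total 2020.9 km.

P, total 2020.9 km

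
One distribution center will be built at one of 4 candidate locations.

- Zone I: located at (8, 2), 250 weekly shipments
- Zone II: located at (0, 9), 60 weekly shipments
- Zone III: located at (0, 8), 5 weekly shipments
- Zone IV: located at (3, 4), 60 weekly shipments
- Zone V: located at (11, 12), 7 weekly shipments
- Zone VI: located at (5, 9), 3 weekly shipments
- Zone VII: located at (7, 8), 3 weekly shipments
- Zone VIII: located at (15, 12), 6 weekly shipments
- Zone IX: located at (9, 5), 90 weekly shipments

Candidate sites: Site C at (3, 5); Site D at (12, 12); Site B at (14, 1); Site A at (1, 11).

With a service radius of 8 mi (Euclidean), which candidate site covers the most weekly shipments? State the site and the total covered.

Site C, covering 471

Coverage radius r = 8 mi; a point is covered iff (Δx)²+(Δy)² ≤ 8² = 64.
  Site C (3, 5): covers {Zone I, Zone II, Zone III, Zone IV, Zone VI, Zone VII, Zone IX} → 471
  Site D (12, 12): covers {Zone V, Zone VI, Zone VII, Zone VIII, Zone IX} → 109
  Site B (14, 1): covers {Zone I, Zone IX} → 340
  Site A (1, 11): covers {Zone II, Zone III, Zone IV, Zone VI, Zone VII} → 131
Maximum coverage at Site C: 471 weekly shipments.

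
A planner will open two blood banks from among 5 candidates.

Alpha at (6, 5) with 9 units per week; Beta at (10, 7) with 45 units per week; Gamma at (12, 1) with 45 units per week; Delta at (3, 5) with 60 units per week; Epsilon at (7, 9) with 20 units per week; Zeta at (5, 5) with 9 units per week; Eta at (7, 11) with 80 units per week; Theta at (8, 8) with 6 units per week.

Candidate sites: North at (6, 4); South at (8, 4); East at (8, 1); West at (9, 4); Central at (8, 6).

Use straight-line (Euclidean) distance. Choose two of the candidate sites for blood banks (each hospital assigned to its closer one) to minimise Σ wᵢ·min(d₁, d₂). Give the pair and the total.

Evaluate every pair (each demand assigned to the nearer of the two):
  {North, Central}: total = 1083.4
  {East, Central}: total = 1118.3
  {West, Central}: total = 1129.2
  {South, Central}: total = 1163.3
  {North, West}: total = 1237.1
  {North, South}: total = 1290.4
  {North, East}: total = 1311.0
  {South, West}: total = 1379.4
  {South, East}: total = 1388.4
  {East, West}: total = 1467.7
Best pair: {North, Central} with total 1083.4.

{North, Central}, total 1083.4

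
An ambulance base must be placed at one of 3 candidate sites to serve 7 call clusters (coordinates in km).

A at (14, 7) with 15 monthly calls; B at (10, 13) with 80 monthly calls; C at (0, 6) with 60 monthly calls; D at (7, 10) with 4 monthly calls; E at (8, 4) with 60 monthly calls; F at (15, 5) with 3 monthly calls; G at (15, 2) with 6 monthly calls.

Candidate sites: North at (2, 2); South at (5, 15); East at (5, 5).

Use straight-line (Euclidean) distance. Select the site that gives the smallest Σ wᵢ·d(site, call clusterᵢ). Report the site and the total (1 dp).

Total weighted distance at each candidate:
  North (2, 2): total = 2086.7
  South (5, 15): total = 2075.7
  East (5, 5): total = 1502.9
Minimum is at East with total 1502.9 km.

East, total 1502.9 km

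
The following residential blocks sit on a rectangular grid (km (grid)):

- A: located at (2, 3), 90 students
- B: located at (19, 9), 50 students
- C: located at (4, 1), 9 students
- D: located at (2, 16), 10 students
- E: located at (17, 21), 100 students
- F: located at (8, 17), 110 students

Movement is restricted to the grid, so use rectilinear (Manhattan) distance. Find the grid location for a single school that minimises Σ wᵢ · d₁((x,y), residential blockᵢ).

(8, 17)

Manhattan distance separates: Σwᵢ(|x−xᵢ|+|y−yᵢ|) = Σwᵢ|x−xᵢ| + Σwᵢ|y−yᵢ|, so x and y are optimised independently as 1-D weighted medians.
Total weight W = 369; half = 184.5.
x-coordinate, sorted with cumulative weight:
  x=2 (A, w=90) cum 90
  x=2 (D, w=10) cum 100
  x=4 (C, w=9) cum 109
  x=8 (F, w=110) cum 219  ← median
  x=17 (E, w=100) cum 319
  x=19 (B, w=50) cum 369
⇒ x* = 8
y-coordinate, sorted with cumulative weight:
  y=1 (C, w=9) cum 9
  y=3 (A, w=90) cum 99
  y=9 (B, w=50) cum 149
  y=16 (D, w=10) cum 159
  y=17 (F, w=110) cum 269  ← median
  y=21 (E, w=100) cum 369
⇒ y* = 17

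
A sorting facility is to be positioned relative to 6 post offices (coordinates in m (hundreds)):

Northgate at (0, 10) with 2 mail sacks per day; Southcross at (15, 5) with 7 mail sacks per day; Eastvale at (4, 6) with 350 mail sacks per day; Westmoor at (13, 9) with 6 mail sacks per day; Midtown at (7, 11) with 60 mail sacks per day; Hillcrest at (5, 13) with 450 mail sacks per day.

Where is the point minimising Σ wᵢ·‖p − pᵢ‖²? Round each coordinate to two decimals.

The minimiser of Σwᵢ‖p−pᵢ‖² is the weighted centroid p* = (Σwᵢpᵢ)/(Σwᵢ).
Σwᵢ = 875.
Σwᵢxᵢ = 2·0 + 7·15 + 350·4 + 6·13 + 60·7 + 450·5 = 4253.
Σwᵢyᵢ = 2·10 + 7·5 + 350·6 + 6·9 + 60·11 + 450·13 = 8719.
x* = 4253/875 = 4.86, y* = 8719/875 = 9.96.

(4.86, 9.96)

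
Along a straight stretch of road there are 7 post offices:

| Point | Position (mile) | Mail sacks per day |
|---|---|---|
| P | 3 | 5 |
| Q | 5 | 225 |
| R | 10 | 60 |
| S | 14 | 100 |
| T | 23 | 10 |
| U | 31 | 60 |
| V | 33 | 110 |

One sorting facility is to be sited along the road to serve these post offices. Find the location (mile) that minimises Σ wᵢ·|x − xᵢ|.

For a sum of weighted absolute distances on a line, the optimum is the weighted median (not the mean). Total weight W = 570; half-weight = 285.
Sort by position and accumulate weight:
  mile 3 (P, w=5) → cum 5
  mile 5 (Q, w=225) → cum 230
  mile 10 (R, w=60) → cum 290  ≥ 285 → median here
  mile 14 (S, w=100) → cum 390
  mile 23 (T, w=10) → cum 400
  mile 31 (U, w=60) → cum 460
  mile 33 (V, w=110) → cum 570
Optimal location: mile 10.

x = 10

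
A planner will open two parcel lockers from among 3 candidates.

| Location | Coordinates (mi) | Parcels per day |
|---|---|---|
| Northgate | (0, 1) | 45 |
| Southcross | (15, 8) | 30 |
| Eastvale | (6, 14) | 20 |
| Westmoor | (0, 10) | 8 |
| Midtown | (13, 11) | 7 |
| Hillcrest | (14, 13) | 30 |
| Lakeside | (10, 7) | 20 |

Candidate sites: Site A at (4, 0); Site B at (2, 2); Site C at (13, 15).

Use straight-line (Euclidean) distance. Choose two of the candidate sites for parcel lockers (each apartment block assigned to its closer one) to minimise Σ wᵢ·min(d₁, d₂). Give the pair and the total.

Evaluate every pair (each demand assigned to the nearer of the two):
  {Site B, Site C}: total = 792.4
  {Site A, Site C}: total = 897.5
  {Site A, Site B}: total = 1599.9
Best pair: {Site B, Site C} with total 792.4.

{Site B, Site C}, total 792.4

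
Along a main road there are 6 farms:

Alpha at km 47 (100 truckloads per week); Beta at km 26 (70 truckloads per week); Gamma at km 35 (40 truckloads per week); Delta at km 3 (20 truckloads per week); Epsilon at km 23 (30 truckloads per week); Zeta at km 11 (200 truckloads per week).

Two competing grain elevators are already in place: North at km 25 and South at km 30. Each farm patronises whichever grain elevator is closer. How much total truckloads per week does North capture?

The indifferent point is the midpoint (25+30)/2 = 27.5; farms left of it (closer to North at 25) go to North, those right go to South.
  Delta at 3 (w=20) → North
  Zeta at 11 (w=200) → North
  Epsilon at 23 (w=30) → North
  Beta at 26 (w=70) → North
  Gamma at 35 (w=40) → South
  Alpha at 47 (w=100) → South
North captures 320; South captures 140.

320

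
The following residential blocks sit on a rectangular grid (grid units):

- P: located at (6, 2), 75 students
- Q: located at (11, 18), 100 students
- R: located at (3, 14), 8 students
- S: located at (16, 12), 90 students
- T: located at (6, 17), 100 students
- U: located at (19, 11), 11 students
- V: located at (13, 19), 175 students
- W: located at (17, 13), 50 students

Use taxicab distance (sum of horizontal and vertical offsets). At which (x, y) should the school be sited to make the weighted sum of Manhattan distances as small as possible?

Manhattan distance separates: Σwᵢ(|x−xᵢ|+|y−yᵢ|) = Σwᵢ|x−xᵢ| + Σwᵢ|y−yᵢ|, so x and y are optimised independently as 1-D weighted medians.
Total weight W = 609; half = 304.5.
x-coordinate, sorted with cumulative weight:
  x=3 (R, w=8) cum 8
  x=6 (P, w=75) cum 83
  x=6 (T, w=100) cum 183
  x=11 (Q, w=100) cum 283
  x=13 (V, w=175) cum 458  ← median
  x=16 (S, w=90) cum 548
  x=17 (W, w=50) cum 598
  x=19 (U, w=11) cum 609
⇒ x* = 13
y-coordinate, sorted with cumulative weight:
  y=2 (P, w=75) cum 75
  y=11 (U, w=11) cum 86
  y=12 (S, w=90) cum 176
  y=13 (W, w=50) cum 226
  y=14 (R, w=8) cum 234
  y=17 (T, w=100) cum 334  ← median
  y=18 (Q, w=100) cum 434
  y=19 (V, w=175) cum 609
⇒ y* = 17

(13, 17)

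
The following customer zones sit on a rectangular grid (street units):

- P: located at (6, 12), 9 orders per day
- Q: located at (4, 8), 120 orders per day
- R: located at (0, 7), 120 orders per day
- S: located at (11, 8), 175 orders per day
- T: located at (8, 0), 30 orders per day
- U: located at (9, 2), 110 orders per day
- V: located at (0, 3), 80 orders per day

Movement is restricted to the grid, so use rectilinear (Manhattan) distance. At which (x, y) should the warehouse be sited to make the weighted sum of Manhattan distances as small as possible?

(6, 7)

Manhattan distance separates: Σwᵢ(|x−xᵢ|+|y−yᵢ|) = Σwᵢ|x−xᵢ| + Σwᵢ|y−yᵢ|, so x and y are optimised independently as 1-D weighted medians.
Total weight W = 644; half = 322.
x-coordinate, sorted with cumulative weight:
  x=0 (R, w=120) cum 120
  x=0 (V, w=80) cum 200
  x=4 (Q, w=120) cum 320
  x=6 (P, w=9) cum 329  ← median
  x=8 (T, w=30) cum 359
  x=9 (U, w=110) cum 469
  x=11 (S, w=175) cum 644
⇒ x* = 6
y-coordinate, sorted with cumulative weight:
  y=0 (T, w=30) cum 30
  y=2 (U, w=110) cum 140
  y=3 (V, w=80) cum 220
  y=7 (R, w=120) cum 340  ← median
  y=8 (Q, w=120) cum 460
  y=8 (S, w=175) cum 635
  y=12 (P, w=9) cum 644
⇒ y* = 7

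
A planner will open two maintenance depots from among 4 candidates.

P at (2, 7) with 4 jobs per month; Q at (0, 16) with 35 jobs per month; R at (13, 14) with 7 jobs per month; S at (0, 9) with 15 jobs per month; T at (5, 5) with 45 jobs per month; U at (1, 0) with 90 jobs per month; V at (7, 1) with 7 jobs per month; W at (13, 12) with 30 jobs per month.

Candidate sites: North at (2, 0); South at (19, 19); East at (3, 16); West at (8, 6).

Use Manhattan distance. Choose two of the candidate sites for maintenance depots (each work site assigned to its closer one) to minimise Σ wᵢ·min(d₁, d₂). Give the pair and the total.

{North, East}, total 1279

Evaluate every pair (each demand assigned to the nearer of the two):
  {North, East}: total = 1279
  {North, West}: total = 1556
  {North, South}: total = 1782
  {East, West}: total = 2089
  {South, West}: total = 2622
  {South, East}: total = 3100
Best pair: {North, East} with total 1279.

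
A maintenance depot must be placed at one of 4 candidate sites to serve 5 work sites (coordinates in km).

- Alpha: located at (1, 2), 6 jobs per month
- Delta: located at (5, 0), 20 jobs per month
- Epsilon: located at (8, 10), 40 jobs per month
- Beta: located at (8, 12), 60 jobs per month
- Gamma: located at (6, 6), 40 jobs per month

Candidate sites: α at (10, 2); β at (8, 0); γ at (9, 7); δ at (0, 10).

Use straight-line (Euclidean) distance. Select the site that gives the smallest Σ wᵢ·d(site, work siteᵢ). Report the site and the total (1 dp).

γ, total 776.8 km

Total weighted distance at each candidate:
  α (10, 2): total = 1329.7
  β (8, 0): total = 1476.7
  γ (9, 7): total = 776.8
  δ (0, 10): total = 1375.2
Minimum is at γ with total 776.8 km.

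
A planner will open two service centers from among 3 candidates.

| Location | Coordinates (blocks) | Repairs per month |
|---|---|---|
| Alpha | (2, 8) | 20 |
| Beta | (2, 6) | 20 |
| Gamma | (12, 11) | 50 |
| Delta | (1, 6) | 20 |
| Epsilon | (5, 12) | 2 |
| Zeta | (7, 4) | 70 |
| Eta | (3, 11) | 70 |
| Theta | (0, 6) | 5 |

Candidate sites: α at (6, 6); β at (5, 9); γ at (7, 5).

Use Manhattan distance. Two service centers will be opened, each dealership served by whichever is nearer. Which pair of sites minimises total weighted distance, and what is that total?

Evaluate every pair (each demand assigned to the nearer of the two):
  {β, γ}: total = 1186
  {α, β}: total = 1236
  {α, γ}: total = 1524
Best pair: {β, γ} with total 1186.

{β, γ}, total 1186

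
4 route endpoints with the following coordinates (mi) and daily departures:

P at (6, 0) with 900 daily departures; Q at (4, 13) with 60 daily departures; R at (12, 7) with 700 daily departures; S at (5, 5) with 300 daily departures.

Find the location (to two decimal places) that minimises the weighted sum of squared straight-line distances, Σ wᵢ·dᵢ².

The minimiser of Σwᵢ‖p−pᵢ‖² is the weighted centroid p* = (Σwᵢpᵢ)/(Σwᵢ).
Σwᵢ = 1960.
Σwᵢxᵢ = 900·6 + 60·4 + 700·12 + 300·5 = 15540.
Σwᵢyᵢ = 900·0 + 60·13 + 700·7 + 300·5 = 7180.
x* = 15540/1960 = 7.93, y* = 7180/1960 = 3.66.

(7.93, 3.66)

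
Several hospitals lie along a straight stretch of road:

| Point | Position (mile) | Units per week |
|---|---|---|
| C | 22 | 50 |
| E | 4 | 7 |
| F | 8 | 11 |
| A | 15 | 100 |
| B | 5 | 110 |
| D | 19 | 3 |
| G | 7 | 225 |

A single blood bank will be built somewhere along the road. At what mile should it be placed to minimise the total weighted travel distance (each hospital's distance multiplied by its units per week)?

For a sum of weighted absolute distances on a line, the optimum is the weighted median (not the mean). Total weight W = 506; half-weight = 253.
Sort by position and accumulate weight:
  mile 4 (E, w=7) → cum 7
  mile 5 (B, w=110) → cum 117
  mile 7 (G, w=225) → cum 342  ≥ 253 → median here
  mile 8 (F, w=11) → cum 353
  mile 15 (A, w=100) → cum 453
  mile 19 (D, w=3) → cum 456
  mile 22 (C, w=50) → cum 506
Optimal location: mile 7.

x = 7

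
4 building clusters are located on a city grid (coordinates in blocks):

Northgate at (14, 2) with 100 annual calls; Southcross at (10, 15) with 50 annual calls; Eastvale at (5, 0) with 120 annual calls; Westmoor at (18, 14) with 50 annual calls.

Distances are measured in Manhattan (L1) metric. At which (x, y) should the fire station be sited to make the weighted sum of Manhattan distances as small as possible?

(10, 2)

Manhattan distance separates: Σwᵢ(|x−xᵢ|+|y−yᵢ|) = Σwᵢ|x−xᵢ| + Σwᵢ|y−yᵢ|, so x and y are optimised independently as 1-D weighted medians.
Total weight W = 320; half = 160.
x-coordinate, sorted with cumulative weight:
  x=5 (Eastvale, w=120) cum 120
  x=10 (Southcross, w=50) cum 170  ← median
  x=14 (Northgate, w=100) cum 270
  x=18 (Westmoor, w=50) cum 320
⇒ x* = 10
y-coordinate, sorted with cumulative weight:
  y=0 (Eastvale, w=120) cum 120
  y=2 (Northgate, w=100) cum 220  ← median
  y=14 (Westmoor, w=50) cum 270
  y=15 (Southcross, w=50) cum 320
⇒ y* = 2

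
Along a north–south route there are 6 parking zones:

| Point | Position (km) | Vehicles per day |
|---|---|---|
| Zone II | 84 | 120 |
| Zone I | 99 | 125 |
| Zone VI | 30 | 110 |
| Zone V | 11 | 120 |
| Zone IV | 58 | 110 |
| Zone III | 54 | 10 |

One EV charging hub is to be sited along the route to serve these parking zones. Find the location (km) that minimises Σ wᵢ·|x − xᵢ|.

For a sum of weighted absolute distances on a line, the optimum is the weighted median (not the mean). Total weight W = 595; half-weight = 297.5.
Sort by position and accumulate weight:
  km 11 (Zone V, w=120) → cum 120
  km 30 (Zone VI, w=110) → cum 230
  km 54 (Zone III, w=10) → cum 240
  km 58 (Zone IV, w=110) → cum 350  ≥ 297.5 → median here
  km 84 (Zone II, w=120) → cum 470
  km 99 (Zone I, w=125) → cum 595
Optimal location: km 58.

x = 58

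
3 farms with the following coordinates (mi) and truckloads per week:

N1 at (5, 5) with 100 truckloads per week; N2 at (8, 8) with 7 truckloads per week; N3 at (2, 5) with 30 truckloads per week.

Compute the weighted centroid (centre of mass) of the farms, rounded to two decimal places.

(4.50, 5.15)

The minimiser of Σwᵢ‖p−pᵢ‖² is the weighted centroid p* = (Σwᵢpᵢ)/(Σwᵢ).
Σwᵢ = 137.
Σwᵢxᵢ = 100·5 + 7·8 + 30·2 = 616.
Σwᵢyᵢ = 100·5 + 7·8 + 30·5 = 706.
x* = 616/137 = 4.50, y* = 706/137 = 5.15.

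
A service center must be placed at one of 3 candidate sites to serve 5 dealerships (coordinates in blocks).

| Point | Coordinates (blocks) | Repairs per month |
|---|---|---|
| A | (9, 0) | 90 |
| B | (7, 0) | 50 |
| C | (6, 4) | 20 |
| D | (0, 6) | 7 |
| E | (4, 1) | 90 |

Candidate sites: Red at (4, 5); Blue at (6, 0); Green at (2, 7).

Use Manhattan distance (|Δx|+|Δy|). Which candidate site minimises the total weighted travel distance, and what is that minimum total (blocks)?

Blue, total 754 blocks

Total weighted distance at each candidate:
  Red (4, 5): total = 1755
  Blue (6, 0): total = 754
  Green (2, 7): total = 2741
Minimum is at Blue with total 754 blocks.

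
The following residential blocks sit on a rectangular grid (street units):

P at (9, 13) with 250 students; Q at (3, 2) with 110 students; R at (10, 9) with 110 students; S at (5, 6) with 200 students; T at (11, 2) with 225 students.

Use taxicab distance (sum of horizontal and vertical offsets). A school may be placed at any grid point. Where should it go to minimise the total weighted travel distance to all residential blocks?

Manhattan distance separates: Σwᵢ(|x−xᵢ|+|y−yᵢ|) = Σwᵢ|x−xᵢ| + Σwᵢ|y−yᵢ|, so x and y are optimised independently as 1-D weighted medians.
Total weight W = 895; half = 447.5.
x-coordinate, sorted with cumulative weight:
  x=3 (Q, w=110) cum 110
  x=5 (S, w=200) cum 310
  x=9 (P, w=250) cum 560  ← median
  x=10 (R, w=110) cum 670
  x=11 (T, w=225) cum 895
⇒ x* = 9
y-coordinate, sorted with cumulative weight:
  y=2 (Q, w=110) cum 110
  y=2 (T, w=225) cum 335
  y=6 (S, w=200) cum 535  ← median
  y=9 (R, w=110) cum 645
  y=13 (P, w=250) cum 895
⇒ y* = 6

(9, 6)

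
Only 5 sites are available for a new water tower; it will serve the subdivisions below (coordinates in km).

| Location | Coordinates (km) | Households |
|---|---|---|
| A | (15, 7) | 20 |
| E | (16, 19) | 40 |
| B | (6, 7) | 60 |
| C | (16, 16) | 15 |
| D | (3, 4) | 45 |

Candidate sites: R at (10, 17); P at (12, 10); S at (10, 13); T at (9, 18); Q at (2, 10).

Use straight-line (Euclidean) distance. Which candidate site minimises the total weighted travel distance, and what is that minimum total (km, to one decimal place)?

P, total 1476.2 km

Total weighted distance at each candidate:
  R (10, 17): total = 1878.5
  P (12, 10): total = 1476.2
  S (10, 13): total = 1542.0
  T (9, 18): total = 2012.2
  Q (2, 10): total = 1734.8
Minimum is at P with total 1476.2 km.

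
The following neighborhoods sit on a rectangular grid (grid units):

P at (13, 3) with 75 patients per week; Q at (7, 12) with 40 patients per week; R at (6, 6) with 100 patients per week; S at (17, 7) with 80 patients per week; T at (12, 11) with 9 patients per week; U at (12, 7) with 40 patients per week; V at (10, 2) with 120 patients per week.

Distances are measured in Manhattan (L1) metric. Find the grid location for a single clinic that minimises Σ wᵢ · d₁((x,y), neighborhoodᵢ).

Manhattan distance separates: Σwᵢ(|x−xᵢ|+|y−yᵢ|) = Σwᵢ|x−xᵢ| + Σwᵢ|y−yᵢ|, so x and y are optimised independently as 1-D weighted medians.
Total weight W = 464; half = 232.
x-coordinate, sorted with cumulative weight:
  x=6 (R, w=100) cum 100
  x=7 (Q, w=40) cum 140
  x=10 (V, w=120) cum 260  ← median
  x=12 (T, w=9) cum 269
  x=12 (U, w=40) cum 309
  x=13 (P, w=75) cum 384
  x=17 (S, w=80) cum 464
⇒ x* = 10
y-coordinate, sorted with cumulative weight:
  y=2 (V, w=120) cum 120
  y=3 (P, w=75) cum 195
  y=6 (R, w=100) cum 295  ← median
  y=7 (S, w=80) cum 375
  y=7 (U, w=40) cum 415
  y=11 (T, w=9) cum 424
  y=12 (Q, w=40) cum 464
⇒ y* = 6

(10, 6)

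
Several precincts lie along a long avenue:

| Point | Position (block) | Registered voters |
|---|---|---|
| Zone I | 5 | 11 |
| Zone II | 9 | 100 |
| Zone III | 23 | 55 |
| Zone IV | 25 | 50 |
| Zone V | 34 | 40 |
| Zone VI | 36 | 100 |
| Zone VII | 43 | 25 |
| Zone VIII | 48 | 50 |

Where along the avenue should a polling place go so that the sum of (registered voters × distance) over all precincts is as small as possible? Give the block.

For a sum of weighted absolute distances on a line, the optimum is the weighted median (not the mean). Total weight W = 431; half-weight = 215.5.
Sort by position and accumulate weight:
  block 5 (Zone I, w=11) → cum 11
  block 9 (Zone II, w=100) → cum 111
  block 23 (Zone III, w=55) → cum 166
  block 25 (Zone IV, w=50) → cum 216  ≥ 215.5 → median here
  block 34 (Zone V, w=40) → cum 256
  block 36 (Zone VI, w=100) → cum 356
  block 43 (Zone VII, w=25) → cum 381
  block 48 (Zone VIII, w=50) → cum 431
Optimal location: block 25.

x = 25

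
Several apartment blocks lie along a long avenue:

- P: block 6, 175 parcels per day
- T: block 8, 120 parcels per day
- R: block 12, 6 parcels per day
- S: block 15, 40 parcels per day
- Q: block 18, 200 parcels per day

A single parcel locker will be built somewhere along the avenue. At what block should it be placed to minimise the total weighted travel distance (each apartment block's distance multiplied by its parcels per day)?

x = 8

For a sum of weighted absolute distances on a line, the optimum is the weighted median (not the mean). Total weight W = 541; half-weight = 270.5.
Sort by position and accumulate weight:
  block 6 (P, w=175) → cum 175
  block 8 (T, w=120) → cum 295  ≥ 270.5 → median here
  block 12 (R, w=6) → cum 301
  block 15 (S, w=40) → cum 341
  block 18 (Q, w=200) → cum 541
Optimal location: block 8.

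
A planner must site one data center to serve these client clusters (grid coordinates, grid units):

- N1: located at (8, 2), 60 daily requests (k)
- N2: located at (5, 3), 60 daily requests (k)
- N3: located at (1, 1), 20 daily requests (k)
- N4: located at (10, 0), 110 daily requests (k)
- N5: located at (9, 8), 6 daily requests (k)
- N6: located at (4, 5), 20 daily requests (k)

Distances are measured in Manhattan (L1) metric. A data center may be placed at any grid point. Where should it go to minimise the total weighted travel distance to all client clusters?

(8, 2)

Manhattan distance separates: Σwᵢ(|x−xᵢ|+|y−yᵢ|) = Σwᵢ|x−xᵢ| + Σwᵢ|y−yᵢ|, so x and y are optimised independently as 1-D weighted medians.
Total weight W = 276; half = 138.
x-coordinate, sorted with cumulative weight:
  x=1 (N3, w=20) cum 20
  x=4 (N6, w=20) cum 40
  x=5 (N2, w=60) cum 100
  x=8 (N1, w=60) cum 160  ← median
  x=9 (N5, w=6) cum 166
  x=10 (N4, w=110) cum 276
⇒ x* = 8
y-coordinate, sorted with cumulative weight:
  y=0 (N4, w=110) cum 110
  y=1 (N3, w=20) cum 130
  y=2 (N1, w=60) cum 190  ← median
  y=3 (N2, w=60) cum 250
  y=5 (N6, w=20) cum 270
  y=8 (N5, w=6) cum 276
⇒ y* = 2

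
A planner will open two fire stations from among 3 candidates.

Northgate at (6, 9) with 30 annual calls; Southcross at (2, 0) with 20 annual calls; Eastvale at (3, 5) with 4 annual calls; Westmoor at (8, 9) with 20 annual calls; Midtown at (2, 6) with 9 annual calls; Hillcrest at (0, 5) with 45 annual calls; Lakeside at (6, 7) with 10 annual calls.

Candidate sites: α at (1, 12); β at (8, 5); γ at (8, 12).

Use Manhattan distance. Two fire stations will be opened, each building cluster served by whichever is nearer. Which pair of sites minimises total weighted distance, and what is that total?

Evaluate every pair (each demand assigned to the nearer of the two):
  {β, γ}: total = 913
  {α, β}: total = 963
  {α, γ}: total = 999
Best pair: {β, γ} with total 913.

{β, γ}, total 913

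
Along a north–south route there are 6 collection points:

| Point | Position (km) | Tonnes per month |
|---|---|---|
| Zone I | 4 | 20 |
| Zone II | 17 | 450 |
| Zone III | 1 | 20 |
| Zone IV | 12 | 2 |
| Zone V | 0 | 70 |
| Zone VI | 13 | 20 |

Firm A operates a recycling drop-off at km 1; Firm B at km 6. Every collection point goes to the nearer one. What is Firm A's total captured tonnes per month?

90

The indifferent point is the midpoint (1+6)/2 = 3.5; collection points left of it (closer to Firm A at 1) go to Firm A, those right go to Firm B.
  Zone V at 0 (w=70) → Firm A
  Zone III at 1 (w=20) → Firm A
  Zone I at 4 (w=20) → Firm B
  Zone IV at 12 (w=2) → Firm B
  Zone VI at 13 (w=20) → Firm B
  Zone II at 17 (w=450) → Firm B
Firm A captures 90; Firm B captures 492.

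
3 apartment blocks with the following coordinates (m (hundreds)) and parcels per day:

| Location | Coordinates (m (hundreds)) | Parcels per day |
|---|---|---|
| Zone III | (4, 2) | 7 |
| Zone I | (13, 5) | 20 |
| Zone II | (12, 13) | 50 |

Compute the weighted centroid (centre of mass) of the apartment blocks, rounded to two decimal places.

(11.53, 9.92)

The minimiser of Σwᵢ‖p−pᵢ‖² is the weighted centroid p* = (Σwᵢpᵢ)/(Σwᵢ).
Σwᵢ = 77.
Σwᵢxᵢ = 7·4 + 20·13 + 50·12 = 888.
Σwᵢyᵢ = 7·2 + 20·5 + 50·13 = 764.
x* = 888/77 = 11.53, y* = 764/77 = 9.92.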